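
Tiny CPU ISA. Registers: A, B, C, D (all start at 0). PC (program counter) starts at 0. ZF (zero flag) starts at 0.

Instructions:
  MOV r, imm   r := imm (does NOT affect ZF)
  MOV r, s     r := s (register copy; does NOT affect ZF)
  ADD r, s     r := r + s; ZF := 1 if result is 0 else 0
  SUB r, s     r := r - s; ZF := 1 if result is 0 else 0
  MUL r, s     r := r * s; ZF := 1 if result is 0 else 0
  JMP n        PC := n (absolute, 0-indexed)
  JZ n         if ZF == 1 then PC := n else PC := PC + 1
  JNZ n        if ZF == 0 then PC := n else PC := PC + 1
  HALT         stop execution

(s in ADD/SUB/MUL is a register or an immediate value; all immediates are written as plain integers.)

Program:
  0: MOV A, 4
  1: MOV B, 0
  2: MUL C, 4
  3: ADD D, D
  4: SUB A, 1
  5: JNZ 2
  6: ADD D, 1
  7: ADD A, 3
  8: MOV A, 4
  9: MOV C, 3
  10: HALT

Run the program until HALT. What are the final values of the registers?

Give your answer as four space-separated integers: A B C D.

Answer: 4 0 3 1

Derivation:
Step 1: PC=0 exec 'MOV A, 4'. After: A=4 B=0 C=0 D=0 ZF=0 PC=1
Step 2: PC=1 exec 'MOV B, 0'. After: A=4 B=0 C=0 D=0 ZF=0 PC=2
Step 3: PC=2 exec 'MUL C, 4'. After: A=4 B=0 C=0 D=0 ZF=1 PC=3
Step 4: PC=3 exec 'ADD D, D'. After: A=4 B=0 C=0 D=0 ZF=1 PC=4
Step 5: PC=4 exec 'SUB A, 1'. After: A=3 B=0 C=0 D=0 ZF=0 PC=5
Step 6: PC=5 exec 'JNZ 2'. After: A=3 B=0 C=0 D=0 ZF=0 PC=2
Step 7: PC=2 exec 'MUL C, 4'. After: A=3 B=0 C=0 D=0 ZF=1 PC=3
Step 8: PC=3 exec 'ADD D, D'. After: A=3 B=0 C=0 D=0 ZF=1 PC=4
Step 9: PC=4 exec 'SUB A, 1'. After: A=2 B=0 C=0 D=0 ZF=0 PC=5
Step 10: PC=5 exec 'JNZ 2'. After: A=2 B=0 C=0 D=0 ZF=0 PC=2
Step 11: PC=2 exec 'MUL C, 4'. After: A=2 B=0 C=0 D=0 ZF=1 PC=3
Step 12: PC=3 exec 'ADD D, D'. After: A=2 B=0 C=0 D=0 ZF=1 PC=4
Step 13: PC=4 exec 'SUB A, 1'. After: A=1 B=0 C=0 D=0 ZF=0 PC=5
Step 14: PC=5 exec 'JNZ 2'. After: A=1 B=0 C=0 D=0 ZF=0 PC=2
Step 15: PC=2 exec 'MUL C, 4'. After: A=1 B=0 C=0 D=0 ZF=1 PC=3
Step 16: PC=3 exec 'ADD D, D'. After: A=1 B=0 C=0 D=0 ZF=1 PC=4
Step 17: PC=4 exec 'SUB A, 1'. After: A=0 B=0 C=0 D=0 ZF=1 PC=5
Step 18: PC=5 exec 'JNZ 2'. After: A=0 B=0 C=0 D=0 ZF=1 PC=6
Step 19: PC=6 exec 'ADD D, 1'. After: A=0 B=0 C=0 D=1 ZF=0 PC=7
Step 20: PC=7 exec 'ADD A, 3'. After: A=3 B=0 C=0 D=1 ZF=0 PC=8
Step 21: PC=8 exec 'MOV A, 4'. After: A=4 B=0 C=0 D=1 ZF=0 PC=9
Step 22: PC=9 exec 'MOV C, 3'. After: A=4 B=0 C=3 D=1 ZF=0 PC=10
Step 23: PC=10 exec 'HALT'. After: A=4 B=0 C=3 D=1 ZF=0 PC=10 HALTED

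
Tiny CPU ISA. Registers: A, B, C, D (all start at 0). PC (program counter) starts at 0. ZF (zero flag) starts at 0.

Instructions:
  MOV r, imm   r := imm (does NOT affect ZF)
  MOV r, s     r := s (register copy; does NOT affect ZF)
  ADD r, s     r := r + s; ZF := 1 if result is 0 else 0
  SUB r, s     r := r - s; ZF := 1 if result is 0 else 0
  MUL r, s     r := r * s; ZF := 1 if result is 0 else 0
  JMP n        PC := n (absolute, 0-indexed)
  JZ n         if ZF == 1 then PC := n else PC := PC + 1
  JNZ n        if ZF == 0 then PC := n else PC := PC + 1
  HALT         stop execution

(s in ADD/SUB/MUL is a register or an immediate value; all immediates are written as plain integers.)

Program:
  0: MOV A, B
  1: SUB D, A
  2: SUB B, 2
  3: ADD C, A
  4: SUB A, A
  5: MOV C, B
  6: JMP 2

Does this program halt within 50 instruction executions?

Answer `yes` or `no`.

Answer: no

Derivation:
Step 1: PC=0 exec 'MOV A, B'. After: A=0 B=0 C=0 D=0 ZF=0 PC=1
Step 2: PC=1 exec 'SUB D, A'. After: A=0 B=0 C=0 D=0 ZF=1 PC=2
Step 3: PC=2 exec 'SUB B, 2'. After: A=0 B=-2 C=0 D=0 ZF=0 PC=3
Step 4: PC=3 exec 'ADD C, A'. After: A=0 B=-2 C=0 D=0 ZF=1 PC=4
Step 5: PC=4 exec 'SUB A, A'. After: A=0 B=-2 C=0 D=0 ZF=1 PC=5
Step 6: PC=5 exec 'MOV C, B'. After: A=0 B=-2 C=-2 D=0 ZF=1 PC=6
Step 7: PC=6 exec 'JMP 2'. After: A=0 B=-2 C=-2 D=0 ZF=1 PC=2
Step 8: PC=2 exec 'SUB B, 2'. After: A=0 B=-4 C=-2 D=0 ZF=0 PC=3
Step 9: PC=3 exec 'ADD C, A'. After: A=0 B=-4 C=-2 D=0 ZF=0 PC=4
Step 10: PC=4 exec 'SUB A, A'. After: A=0 B=-4 C=-2 D=0 ZF=1 PC=5
Step 11: PC=5 exec 'MOV C, B'. After: A=0 B=-4 C=-4 D=0 ZF=1 PC=6
Step 12: PC=6 exec 'JMP 2'. After: A=0 B=-4 C=-4 D=0 ZF=1 PC=2
Step 13: PC=2 exec 'SUB B, 2'. After: A=0 B=-6 C=-4 D=0 ZF=0 PC=3
Step 14: PC=3 exec 'ADD C, A'. After: A=0 B=-6 C=-4 D=0 ZF=0 PC=4
Step 15: PC=4 exec 'SUB A, A'. After: A=0 B=-6 C=-4 D=0 ZF=1 PC=5
After 50 steps: not halted. PC revisits the same instructions with no path to HALT; will never halt.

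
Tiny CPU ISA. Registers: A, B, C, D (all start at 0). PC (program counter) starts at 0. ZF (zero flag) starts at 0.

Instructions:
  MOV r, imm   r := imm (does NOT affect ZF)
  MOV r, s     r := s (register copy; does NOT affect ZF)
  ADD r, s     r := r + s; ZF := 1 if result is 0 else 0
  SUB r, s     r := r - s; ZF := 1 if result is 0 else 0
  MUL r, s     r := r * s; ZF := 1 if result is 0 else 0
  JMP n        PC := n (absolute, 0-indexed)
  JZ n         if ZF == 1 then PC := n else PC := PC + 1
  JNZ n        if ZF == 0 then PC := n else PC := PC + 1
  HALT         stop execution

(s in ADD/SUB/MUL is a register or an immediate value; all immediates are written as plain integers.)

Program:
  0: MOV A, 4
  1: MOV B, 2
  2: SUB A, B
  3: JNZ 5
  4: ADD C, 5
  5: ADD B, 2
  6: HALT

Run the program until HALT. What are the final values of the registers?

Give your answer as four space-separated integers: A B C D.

Answer: 2 4 0 0

Derivation:
Step 1: PC=0 exec 'MOV A, 4'. After: A=4 B=0 C=0 D=0 ZF=0 PC=1
Step 2: PC=1 exec 'MOV B, 2'. After: A=4 B=2 C=0 D=0 ZF=0 PC=2
Step 3: PC=2 exec 'SUB A, B'. After: A=2 B=2 C=0 D=0 ZF=0 PC=3
Step 4: PC=3 exec 'JNZ 5'. After: A=2 B=2 C=0 D=0 ZF=0 PC=5
Step 5: PC=5 exec 'ADD B, 2'. After: A=2 B=4 C=0 D=0 ZF=0 PC=6
Step 6: PC=6 exec 'HALT'. After: A=2 B=4 C=0 D=0 ZF=0 PC=6 HALTED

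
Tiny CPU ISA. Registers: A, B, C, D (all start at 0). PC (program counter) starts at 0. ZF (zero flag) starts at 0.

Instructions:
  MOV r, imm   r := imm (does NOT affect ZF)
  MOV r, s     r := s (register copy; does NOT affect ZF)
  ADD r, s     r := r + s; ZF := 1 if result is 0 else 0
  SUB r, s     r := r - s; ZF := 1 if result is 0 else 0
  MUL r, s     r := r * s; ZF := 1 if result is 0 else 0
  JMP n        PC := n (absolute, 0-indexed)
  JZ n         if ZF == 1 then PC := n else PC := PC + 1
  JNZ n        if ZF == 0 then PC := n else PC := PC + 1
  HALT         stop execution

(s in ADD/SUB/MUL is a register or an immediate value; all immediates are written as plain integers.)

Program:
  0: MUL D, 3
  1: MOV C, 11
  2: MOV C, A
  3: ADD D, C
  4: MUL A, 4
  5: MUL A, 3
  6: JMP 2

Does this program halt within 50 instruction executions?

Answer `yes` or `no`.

Answer: no

Derivation:
Step 1: PC=0 exec 'MUL D, 3'. After: A=0 B=0 C=0 D=0 ZF=1 PC=1
Step 2: PC=1 exec 'MOV C, 11'. After: A=0 B=0 C=11 D=0 ZF=1 PC=2
Step 3: PC=2 exec 'MOV C, A'. After: A=0 B=0 C=0 D=0 ZF=1 PC=3
Step 4: PC=3 exec 'ADD D, C'. After: A=0 B=0 C=0 D=0 ZF=1 PC=4
Step 5: PC=4 exec 'MUL A, 4'. After: A=0 B=0 C=0 D=0 ZF=1 PC=5
Step 6: PC=5 exec 'MUL A, 3'. After: A=0 B=0 C=0 D=0 ZF=1 PC=6
Step 7: PC=6 exec 'JMP 2'. After: A=0 B=0 C=0 D=0 ZF=1 PC=2
Step 8: PC=2 exec 'MOV C, A'. After: A=0 B=0 C=0 D=0 ZF=1 PC=3
State after step 8 equals state after step 3: the program is in a cycle of length 5 and will never halt.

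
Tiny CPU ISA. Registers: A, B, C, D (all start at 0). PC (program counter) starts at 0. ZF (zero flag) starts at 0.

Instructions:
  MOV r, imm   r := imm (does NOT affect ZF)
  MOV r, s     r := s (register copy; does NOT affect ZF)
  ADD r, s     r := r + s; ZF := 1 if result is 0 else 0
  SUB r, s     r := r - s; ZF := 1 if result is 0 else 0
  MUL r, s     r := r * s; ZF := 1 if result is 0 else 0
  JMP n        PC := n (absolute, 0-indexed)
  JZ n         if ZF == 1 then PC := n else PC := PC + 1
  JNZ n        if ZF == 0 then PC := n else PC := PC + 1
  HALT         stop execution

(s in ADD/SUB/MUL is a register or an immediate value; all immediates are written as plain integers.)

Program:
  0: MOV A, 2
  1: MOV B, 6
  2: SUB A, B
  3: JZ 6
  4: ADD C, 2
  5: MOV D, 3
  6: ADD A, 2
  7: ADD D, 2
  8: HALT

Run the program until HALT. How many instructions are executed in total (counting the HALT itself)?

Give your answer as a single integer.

Step 1: PC=0 exec 'MOV A, 2'. After: A=2 B=0 C=0 D=0 ZF=0 PC=1
Step 2: PC=1 exec 'MOV B, 6'. After: A=2 B=6 C=0 D=0 ZF=0 PC=2
Step 3: PC=2 exec 'SUB A, B'. After: A=-4 B=6 C=0 D=0 ZF=0 PC=3
Step 4: PC=3 exec 'JZ 6'. After: A=-4 B=6 C=0 D=0 ZF=0 PC=4
Step 5: PC=4 exec 'ADD C, 2'. After: A=-4 B=6 C=2 D=0 ZF=0 PC=5
Step 6: PC=5 exec 'MOV D, 3'. After: A=-4 B=6 C=2 D=3 ZF=0 PC=6
Step 7: PC=6 exec 'ADD A, 2'. After: A=-2 B=6 C=2 D=3 ZF=0 PC=7
Step 8: PC=7 exec 'ADD D, 2'. After: A=-2 B=6 C=2 D=5 ZF=0 PC=8
Step 9: PC=8 exec 'HALT'. After: A=-2 B=6 C=2 D=5 ZF=0 PC=8 HALTED
Total instructions executed: 9

Answer: 9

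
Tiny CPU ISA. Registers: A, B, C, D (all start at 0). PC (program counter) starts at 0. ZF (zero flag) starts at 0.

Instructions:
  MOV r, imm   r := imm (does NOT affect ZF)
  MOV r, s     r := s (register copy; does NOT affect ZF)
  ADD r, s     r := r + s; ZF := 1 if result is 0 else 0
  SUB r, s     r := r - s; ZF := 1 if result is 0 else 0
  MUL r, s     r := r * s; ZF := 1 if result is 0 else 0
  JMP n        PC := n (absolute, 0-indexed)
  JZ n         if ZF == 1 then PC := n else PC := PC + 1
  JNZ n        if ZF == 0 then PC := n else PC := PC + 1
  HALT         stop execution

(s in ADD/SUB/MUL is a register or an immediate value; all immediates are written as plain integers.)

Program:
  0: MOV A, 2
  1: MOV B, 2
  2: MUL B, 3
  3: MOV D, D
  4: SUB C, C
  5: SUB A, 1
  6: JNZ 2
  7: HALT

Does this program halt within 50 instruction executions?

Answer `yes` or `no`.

Step 1: PC=0 exec 'MOV A, 2'. After: A=2 B=0 C=0 D=0 ZF=0 PC=1
Step 2: PC=1 exec 'MOV B, 2'. After: A=2 B=2 C=0 D=0 ZF=0 PC=2
Step 3: PC=2 exec 'MUL B, 3'. After: A=2 B=6 C=0 D=0 ZF=0 PC=3
Step 4: PC=3 exec 'MOV D, D'. After: A=2 B=6 C=0 D=0 ZF=0 PC=4
Step 5: PC=4 exec 'SUB C, C'. After: A=2 B=6 C=0 D=0 ZF=1 PC=5
Step 6: PC=5 exec 'SUB A, 1'. After: A=1 B=6 C=0 D=0 ZF=0 PC=6
Step 7: PC=6 exec 'JNZ 2'. After: A=1 B=6 C=0 D=0 ZF=0 PC=2
Step 8: PC=2 exec 'MUL B, 3'. After: A=1 B=18 C=0 D=0 ZF=0 PC=3
Step 9: PC=3 exec 'MOV D, D'. After: A=1 B=18 C=0 D=0 ZF=0 PC=4
Step 10: PC=4 exec 'SUB C, C'. After: A=1 B=18 C=0 D=0 ZF=1 PC=5
Step 11: PC=5 exec 'SUB A, 1'. After: A=0 B=18 C=0 D=0 ZF=1 PC=6
Step 12: PC=6 exec 'JNZ 2'. After: A=0 B=18 C=0 D=0 ZF=1 PC=7
Step 13: PC=7 exec 'HALT'. After: A=0 B=18 C=0 D=0 ZF=1 PC=7 HALTED

Answer: yes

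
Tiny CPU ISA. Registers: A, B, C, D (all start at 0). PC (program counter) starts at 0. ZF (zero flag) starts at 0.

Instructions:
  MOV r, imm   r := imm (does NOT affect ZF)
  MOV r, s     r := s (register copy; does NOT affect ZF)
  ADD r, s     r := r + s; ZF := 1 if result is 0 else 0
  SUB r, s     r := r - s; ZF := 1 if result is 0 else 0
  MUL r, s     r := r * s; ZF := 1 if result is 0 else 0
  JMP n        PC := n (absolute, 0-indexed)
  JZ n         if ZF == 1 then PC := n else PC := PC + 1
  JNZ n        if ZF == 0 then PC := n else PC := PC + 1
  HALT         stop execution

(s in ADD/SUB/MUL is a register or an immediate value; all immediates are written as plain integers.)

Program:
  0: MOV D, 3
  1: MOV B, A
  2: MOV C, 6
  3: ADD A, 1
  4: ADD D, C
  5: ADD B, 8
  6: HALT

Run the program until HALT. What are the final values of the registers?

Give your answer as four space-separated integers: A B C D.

Step 1: PC=0 exec 'MOV D, 3'. After: A=0 B=0 C=0 D=3 ZF=0 PC=1
Step 2: PC=1 exec 'MOV B, A'. After: A=0 B=0 C=0 D=3 ZF=0 PC=2
Step 3: PC=2 exec 'MOV C, 6'. After: A=0 B=0 C=6 D=3 ZF=0 PC=3
Step 4: PC=3 exec 'ADD A, 1'. After: A=1 B=0 C=6 D=3 ZF=0 PC=4
Step 5: PC=4 exec 'ADD D, C'. After: A=1 B=0 C=6 D=9 ZF=0 PC=5
Step 6: PC=5 exec 'ADD B, 8'. After: A=1 B=8 C=6 D=9 ZF=0 PC=6
Step 7: PC=6 exec 'HALT'. After: A=1 B=8 C=6 D=9 ZF=0 PC=6 HALTED

Answer: 1 8 6 9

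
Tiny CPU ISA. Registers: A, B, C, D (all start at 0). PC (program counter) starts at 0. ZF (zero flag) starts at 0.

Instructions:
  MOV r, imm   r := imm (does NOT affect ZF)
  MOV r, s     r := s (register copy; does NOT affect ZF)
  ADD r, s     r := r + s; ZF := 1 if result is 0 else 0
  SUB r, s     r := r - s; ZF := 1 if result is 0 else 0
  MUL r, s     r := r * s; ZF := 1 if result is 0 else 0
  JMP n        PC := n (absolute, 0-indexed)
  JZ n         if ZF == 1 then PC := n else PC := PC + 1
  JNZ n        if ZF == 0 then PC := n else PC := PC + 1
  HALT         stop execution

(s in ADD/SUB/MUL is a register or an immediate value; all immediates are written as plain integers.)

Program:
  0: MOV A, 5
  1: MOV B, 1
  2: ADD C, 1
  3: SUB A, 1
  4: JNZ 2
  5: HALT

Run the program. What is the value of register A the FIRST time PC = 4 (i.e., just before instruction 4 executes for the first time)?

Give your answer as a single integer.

Step 1: PC=0 exec 'MOV A, 5'. After: A=5 B=0 C=0 D=0 ZF=0 PC=1
Step 2: PC=1 exec 'MOV B, 1'. After: A=5 B=1 C=0 D=0 ZF=0 PC=2
Step 3: PC=2 exec 'ADD C, 1'. After: A=5 B=1 C=1 D=0 ZF=0 PC=3
Step 4: PC=3 exec 'SUB A, 1'. After: A=4 B=1 C=1 D=0 ZF=0 PC=4
First time PC=4: A=4

4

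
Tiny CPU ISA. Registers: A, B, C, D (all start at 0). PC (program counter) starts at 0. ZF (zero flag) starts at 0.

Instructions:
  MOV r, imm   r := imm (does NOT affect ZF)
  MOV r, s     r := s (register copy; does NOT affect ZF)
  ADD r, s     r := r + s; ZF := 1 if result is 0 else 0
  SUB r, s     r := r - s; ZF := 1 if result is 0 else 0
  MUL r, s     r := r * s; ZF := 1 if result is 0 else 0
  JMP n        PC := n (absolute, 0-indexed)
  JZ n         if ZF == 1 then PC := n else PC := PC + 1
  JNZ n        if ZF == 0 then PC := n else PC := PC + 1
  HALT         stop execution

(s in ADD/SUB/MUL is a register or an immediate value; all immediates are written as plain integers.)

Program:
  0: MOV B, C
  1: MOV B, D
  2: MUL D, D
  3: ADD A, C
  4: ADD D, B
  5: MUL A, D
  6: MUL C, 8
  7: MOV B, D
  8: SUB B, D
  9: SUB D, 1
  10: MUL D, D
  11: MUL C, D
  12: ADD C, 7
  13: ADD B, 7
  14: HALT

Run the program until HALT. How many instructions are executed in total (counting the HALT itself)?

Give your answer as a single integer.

Answer: 15

Derivation:
Step 1: PC=0 exec 'MOV B, C'. After: A=0 B=0 C=0 D=0 ZF=0 PC=1
Step 2: PC=1 exec 'MOV B, D'. After: A=0 B=0 C=0 D=0 ZF=0 PC=2
Step 3: PC=2 exec 'MUL D, D'. After: A=0 B=0 C=0 D=0 ZF=1 PC=3
Step 4: PC=3 exec 'ADD A, C'. After: A=0 B=0 C=0 D=0 ZF=1 PC=4
Step 5: PC=4 exec 'ADD D, B'. After: A=0 B=0 C=0 D=0 ZF=1 PC=5
Step 6: PC=5 exec 'MUL A, D'. After: A=0 B=0 C=0 D=0 ZF=1 PC=6
Step 7: PC=6 exec 'MUL C, 8'. After: A=0 B=0 C=0 D=0 ZF=1 PC=7
Step 8: PC=7 exec 'MOV B, D'. After: A=0 B=0 C=0 D=0 ZF=1 PC=8
Step 9: PC=8 exec 'SUB B, D'. After: A=0 B=0 C=0 D=0 ZF=1 PC=9
Step 10: PC=9 exec 'SUB D, 1'. After: A=0 B=0 C=0 D=-1 ZF=0 PC=10
Step 11: PC=10 exec 'MUL D, D'. After: A=0 B=0 C=0 D=1 ZF=0 PC=11
Step 12: PC=11 exec 'MUL C, D'. After: A=0 B=0 C=0 D=1 ZF=1 PC=12
Step 13: PC=12 exec 'ADD C, 7'. After: A=0 B=0 C=7 D=1 ZF=0 PC=13
Step 14: PC=13 exec 'ADD B, 7'. After: A=0 B=7 C=7 D=1 ZF=0 PC=14
Step 15: PC=14 exec 'HALT'. After: A=0 B=7 C=7 D=1 ZF=0 PC=14 HALTED
Total instructions executed: 15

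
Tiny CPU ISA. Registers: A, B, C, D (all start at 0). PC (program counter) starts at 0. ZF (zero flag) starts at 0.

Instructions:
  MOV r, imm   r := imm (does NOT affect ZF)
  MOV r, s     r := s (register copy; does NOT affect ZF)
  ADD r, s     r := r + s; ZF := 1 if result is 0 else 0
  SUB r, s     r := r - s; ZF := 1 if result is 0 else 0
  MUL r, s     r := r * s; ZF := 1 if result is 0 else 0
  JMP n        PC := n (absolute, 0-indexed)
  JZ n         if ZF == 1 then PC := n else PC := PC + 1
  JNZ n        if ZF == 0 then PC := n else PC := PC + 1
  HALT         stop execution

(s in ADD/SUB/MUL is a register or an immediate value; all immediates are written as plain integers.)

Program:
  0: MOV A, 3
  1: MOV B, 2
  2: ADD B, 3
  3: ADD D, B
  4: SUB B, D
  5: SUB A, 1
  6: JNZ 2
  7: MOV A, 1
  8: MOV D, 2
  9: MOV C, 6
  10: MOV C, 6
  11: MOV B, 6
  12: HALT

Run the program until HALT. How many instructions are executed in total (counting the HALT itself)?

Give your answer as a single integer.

Answer: 23

Derivation:
Step 1: PC=0 exec 'MOV A, 3'. After: A=3 B=0 C=0 D=0 ZF=0 PC=1
Step 2: PC=1 exec 'MOV B, 2'. After: A=3 B=2 C=0 D=0 ZF=0 PC=2
Step 3: PC=2 exec 'ADD B, 3'. After: A=3 B=5 C=0 D=0 ZF=0 PC=3
Step 4: PC=3 exec 'ADD D, B'. After: A=3 B=5 C=0 D=5 ZF=0 PC=4
Step 5: PC=4 exec 'SUB B, D'. After: A=3 B=0 C=0 D=5 ZF=1 PC=5
Step 6: PC=5 exec 'SUB A, 1'. After: A=2 B=0 C=0 D=5 ZF=0 PC=6
Step 7: PC=6 exec 'JNZ 2'. After: A=2 B=0 C=0 D=5 ZF=0 PC=2
Step 8: PC=2 exec 'ADD B, 3'. After: A=2 B=3 C=0 D=5 ZF=0 PC=3
Step 9: PC=3 exec 'ADD D, B'. After: A=2 B=3 C=0 D=8 ZF=0 PC=4
Step 10: PC=4 exec 'SUB B, D'. After: A=2 B=-5 C=0 D=8 ZF=0 PC=5
Step 11: PC=5 exec 'SUB A, 1'. After: A=1 B=-5 C=0 D=8 ZF=0 PC=6
Step 12: PC=6 exec 'JNZ 2'. After: A=1 B=-5 C=0 D=8 ZF=0 PC=2
Step 13: PC=2 exec 'ADD B, 3'. After: A=1 B=-2 C=0 D=8 ZF=0 PC=3
Step 14: PC=3 exec 'ADD D, B'. After: A=1 B=-2 C=0 D=6 ZF=0 PC=4
Step 15: PC=4 exec 'SUB B, D'. After: A=1 B=-8 C=0 D=6 ZF=0 PC=5
Step 16: PC=5 exec 'SUB A, 1'. After: A=0 B=-8 C=0 D=6 ZF=1 PC=6
Step 17: PC=6 exec 'JNZ 2'. After: A=0 B=-8 C=0 D=6 ZF=1 PC=7
Step 18: PC=7 exec 'MOV A, 1'. After: A=1 B=-8 C=0 D=6 ZF=1 PC=8
Step 19: PC=8 exec 'MOV D, 2'. After: A=1 B=-8 C=0 D=2 ZF=1 PC=9
Step 20: PC=9 exec 'MOV C, 6'. After: A=1 B=-8 C=6 D=2 ZF=1 PC=10
Step 21: PC=10 exec 'MOV C, 6'. After: A=1 B=-8 C=6 D=2 ZF=1 PC=11
Step 22: PC=11 exec 'MOV B, 6'. After: A=1 B=6 C=6 D=2 ZF=1 PC=12
Step 23: PC=12 exec 'HALT'. After: A=1 B=6 C=6 D=2 ZF=1 PC=12 HALTED
Total instructions executed: 23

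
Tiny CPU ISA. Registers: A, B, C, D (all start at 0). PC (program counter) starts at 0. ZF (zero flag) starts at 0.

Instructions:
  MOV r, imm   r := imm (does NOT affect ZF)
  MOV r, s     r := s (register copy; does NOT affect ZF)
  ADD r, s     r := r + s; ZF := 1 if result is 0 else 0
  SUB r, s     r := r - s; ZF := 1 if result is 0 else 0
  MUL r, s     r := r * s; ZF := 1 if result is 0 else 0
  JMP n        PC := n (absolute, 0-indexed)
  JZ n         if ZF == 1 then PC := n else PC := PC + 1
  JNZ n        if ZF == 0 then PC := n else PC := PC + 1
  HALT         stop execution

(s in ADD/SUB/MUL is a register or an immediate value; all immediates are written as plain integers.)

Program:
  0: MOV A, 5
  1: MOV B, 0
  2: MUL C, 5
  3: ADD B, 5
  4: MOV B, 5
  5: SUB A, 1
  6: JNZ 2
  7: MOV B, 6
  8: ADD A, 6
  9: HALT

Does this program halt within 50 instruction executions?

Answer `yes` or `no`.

Step 1: PC=0 exec 'MOV A, 5'. After: A=5 B=0 C=0 D=0 ZF=0 PC=1
Step 2: PC=1 exec 'MOV B, 0'. After: A=5 B=0 C=0 D=0 ZF=0 PC=2
Step 3: PC=2 exec 'MUL C, 5'. After: A=5 B=0 C=0 D=0 ZF=1 PC=3
Step 4: PC=3 exec 'ADD B, 5'. After: A=5 B=5 C=0 D=0 ZF=0 PC=4
Step 5: PC=4 exec 'MOV B, 5'. After: A=5 B=5 C=0 D=0 ZF=0 PC=5
Step 6: PC=5 exec 'SUB A, 1'. After: A=4 B=5 C=0 D=0 ZF=0 PC=6
Step 7: PC=6 exec 'JNZ 2'. After: A=4 B=5 C=0 D=0 ZF=0 PC=2
Step 8: PC=2 exec 'MUL C, 5'. After: A=4 B=5 C=0 D=0 ZF=1 PC=3
Step 9: PC=3 exec 'ADD B, 5'. After: A=4 B=10 C=0 D=0 ZF=0 PC=4
Step 10: PC=4 exec 'MOV B, 5'. After: A=4 B=5 C=0 D=0 ZF=0 PC=5
Step 11: PC=5 exec 'SUB A, 1'. After: A=3 B=5 C=0 D=0 ZF=0 PC=6
Step 12: PC=6 exec 'JNZ 2'. After: A=3 B=5 C=0 D=0 ZF=0 PC=2
Step 13: PC=2 exec 'MUL C, 5'. After: A=3 B=5 C=0 D=0 ZF=1 PC=3
Step 14: PC=3 exec 'ADD B, 5'. After: A=3 B=10 C=0 D=0 ZF=0 PC=4
Step 15: PC=4 exec 'MOV B, 5'. After: A=3 B=5 C=0 D=0 ZF=0 PC=5
Step 16: PC=5 exec 'SUB A, 1'. After: A=2 B=5 C=0 D=0 ZF=0 PC=6
Step 17: PC=6 exec 'JNZ 2'. After: A=2 B=5 C=0 D=0 ZF=0 PC=2
Step 18: PC=2 exec 'MUL C, 5'. After: A=2 B=5 C=0 D=0 ZF=1 PC=3
Step 19: PC=3 exec 'ADD B, 5'. After: A=2 B=10 C=0 D=0 ZF=0 PC=4
Step 20: PC=4 exec 'MOV B, 5'. After: A=2 B=5 C=0 D=0 ZF=0 PC=5
Step 21: PC=5 exec 'SUB A, 1'. After: A=1 B=5 C=0 D=0 ZF=0 PC=6
Step 22: PC=6 exec 'JNZ 2'. After: A=1 B=5 C=0 D=0 ZF=0 PC=2
Step 23: PC=2 exec 'MUL C, 5'. After: A=1 B=5 C=0 D=0 ZF=1 PC=3
Step 24: PC=3 exec 'ADD B, 5'. After: A=1 B=10 C=0 D=0 ZF=0 PC=4
Step 25: PC=4 exec 'MOV B, 5'. After: A=1 B=5 C=0 D=0 ZF=0 PC=5
Step 26: PC=5 exec 'SUB A, 1'. After: A=0 B=5 C=0 D=0 ZF=1 PC=6
Step 27: PC=6 exec 'JNZ 2'. After: A=0 B=5 C=0 D=0 ZF=1 PC=7
Step 28: PC=7 exec 'MOV B, 6'. After: A=0 B=6 C=0 D=0 ZF=1 PC=8
Step 29: PC=8 exec 'ADD A, 6'. After: A=6 B=6 C=0 D=0 ZF=0 PC=9
Step 30: PC=9 exec 'HALT'. After: A=6 B=6 C=0 D=0 ZF=0 PC=9 HALTED

Answer: yes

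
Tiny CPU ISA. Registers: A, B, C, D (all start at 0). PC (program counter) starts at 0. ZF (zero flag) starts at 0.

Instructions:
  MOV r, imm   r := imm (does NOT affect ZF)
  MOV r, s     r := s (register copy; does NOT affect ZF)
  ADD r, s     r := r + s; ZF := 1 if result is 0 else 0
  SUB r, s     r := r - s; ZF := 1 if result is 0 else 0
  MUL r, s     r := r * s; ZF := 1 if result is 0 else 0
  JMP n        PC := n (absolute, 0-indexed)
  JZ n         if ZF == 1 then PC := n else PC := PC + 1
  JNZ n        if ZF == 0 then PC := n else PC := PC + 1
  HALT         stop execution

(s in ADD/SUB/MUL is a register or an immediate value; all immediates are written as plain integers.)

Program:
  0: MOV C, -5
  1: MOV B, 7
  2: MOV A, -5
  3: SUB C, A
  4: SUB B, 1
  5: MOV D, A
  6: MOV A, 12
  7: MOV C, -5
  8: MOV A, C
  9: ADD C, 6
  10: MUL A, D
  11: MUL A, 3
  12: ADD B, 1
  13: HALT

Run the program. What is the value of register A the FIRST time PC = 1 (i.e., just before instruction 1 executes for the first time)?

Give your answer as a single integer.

Step 1: PC=0 exec 'MOV C, -5'. After: A=0 B=0 C=-5 D=0 ZF=0 PC=1
First time PC=1: A=0

0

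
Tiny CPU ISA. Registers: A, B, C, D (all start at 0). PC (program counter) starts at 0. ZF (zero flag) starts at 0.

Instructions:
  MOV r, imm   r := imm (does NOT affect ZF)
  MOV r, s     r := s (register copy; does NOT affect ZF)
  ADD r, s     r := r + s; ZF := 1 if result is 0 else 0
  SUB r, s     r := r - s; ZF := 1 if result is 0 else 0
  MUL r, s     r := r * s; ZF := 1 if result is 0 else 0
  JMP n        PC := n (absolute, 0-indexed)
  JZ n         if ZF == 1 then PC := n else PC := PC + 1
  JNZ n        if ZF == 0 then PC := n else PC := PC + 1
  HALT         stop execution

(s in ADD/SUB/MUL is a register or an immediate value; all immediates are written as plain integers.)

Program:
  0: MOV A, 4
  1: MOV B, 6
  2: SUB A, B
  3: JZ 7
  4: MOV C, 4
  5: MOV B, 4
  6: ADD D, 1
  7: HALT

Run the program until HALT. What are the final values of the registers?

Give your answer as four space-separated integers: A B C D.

Answer: -2 4 4 1

Derivation:
Step 1: PC=0 exec 'MOV A, 4'. After: A=4 B=0 C=0 D=0 ZF=0 PC=1
Step 2: PC=1 exec 'MOV B, 6'. After: A=4 B=6 C=0 D=0 ZF=0 PC=2
Step 3: PC=2 exec 'SUB A, B'. After: A=-2 B=6 C=0 D=0 ZF=0 PC=3
Step 4: PC=3 exec 'JZ 7'. After: A=-2 B=6 C=0 D=0 ZF=0 PC=4
Step 5: PC=4 exec 'MOV C, 4'. After: A=-2 B=6 C=4 D=0 ZF=0 PC=5
Step 6: PC=5 exec 'MOV B, 4'. After: A=-2 B=4 C=4 D=0 ZF=0 PC=6
Step 7: PC=6 exec 'ADD D, 1'. After: A=-2 B=4 C=4 D=1 ZF=0 PC=7
Step 8: PC=7 exec 'HALT'. After: A=-2 B=4 C=4 D=1 ZF=0 PC=7 HALTED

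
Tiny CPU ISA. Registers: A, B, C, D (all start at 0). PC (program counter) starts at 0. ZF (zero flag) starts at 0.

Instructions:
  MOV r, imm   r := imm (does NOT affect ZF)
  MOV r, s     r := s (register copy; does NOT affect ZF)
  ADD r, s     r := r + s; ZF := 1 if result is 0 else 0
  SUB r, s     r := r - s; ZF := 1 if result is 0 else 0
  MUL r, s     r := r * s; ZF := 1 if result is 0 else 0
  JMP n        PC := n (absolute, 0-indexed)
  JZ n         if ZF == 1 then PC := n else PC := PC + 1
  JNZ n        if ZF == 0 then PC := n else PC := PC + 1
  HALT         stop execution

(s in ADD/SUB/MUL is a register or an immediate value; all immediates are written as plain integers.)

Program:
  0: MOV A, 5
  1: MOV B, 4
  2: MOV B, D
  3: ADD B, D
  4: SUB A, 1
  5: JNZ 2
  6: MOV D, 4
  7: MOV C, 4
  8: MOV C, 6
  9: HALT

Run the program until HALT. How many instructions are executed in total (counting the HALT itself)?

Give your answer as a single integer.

Step 1: PC=0 exec 'MOV A, 5'. After: A=5 B=0 C=0 D=0 ZF=0 PC=1
Step 2: PC=1 exec 'MOV B, 4'. After: A=5 B=4 C=0 D=0 ZF=0 PC=2
Step 3: PC=2 exec 'MOV B, D'. After: A=5 B=0 C=0 D=0 ZF=0 PC=3
Step 4: PC=3 exec 'ADD B, D'. After: A=5 B=0 C=0 D=0 ZF=1 PC=4
Step 5: PC=4 exec 'SUB A, 1'. After: A=4 B=0 C=0 D=0 ZF=0 PC=5
Step 6: PC=5 exec 'JNZ 2'. After: A=4 B=0 C=0 D=0 ZF=0 PC=2
Step 7: PC=2 exec 'MOV B, D'. After: A=4 B=0 C=0 D=0 ZF=0 PC=3
Step 8: PC=3 exec 'ADD B, D'. After: A=4 B=0 C=0 D=0 ZF=1 PC=4
Step 9: PC=4 exec 'SUB A, 1'. After: A=3 B=0 C=0 D=0 ZF=0 PC=5
Step 10: PC=5 exec 'JNZ 2'. After: A=3 B=0 C=0 D=0 ZF=0 PC=2
Step 11: PC=2 exec 'MOV B, D'. After: A=3 B=0 C=0 D=0 ZF=0 PC=3
Step 12: PC=3 exec 'ADD B, D'. After: A=3 B=0 C=0 D=0 ZF=1 PC=4
Step 13: PC=4 exec 'SUB A, 1'. After: A=2 B=0 C=0 D=0 ZF=0 PC=5
Step 14: PC=5 exec 'JNZ 2'. After: A=2 B=0 C=0 D=0 ZF=0 PC=2
Step 15: PC=2 exec 'MOV B, D'. After: A=2 B=0 C=0 D=0 ZF=0 PC=3
Step 16: PC=3 exec 'ADD B, D'. After: A=2 B=0 C=0 D=0 ZF=1 PC=4
Step 17: PC=4 exec 'SUB A, 1'. After: A=1 B=0 C=0 D=0 ZF=0 PC=5
Step 18: PC=5 exec 'JNZ 2'. After: A=1 B=0 C=0 D=0 ZF=0 PC=2
Step 19: PC=2 exec 'MOV B, D'. After: A=1 B=0 C=0 D=0 ZF=0 PC=3
Step 20: PC=3 exec 'ADD B, D'. After: A=1 B=0 C=0 D=0 ZF=1 PC=4
Step 21: PC=4 exec 'SUB A, 1'. After: A=0 B=0 C=0 D=0 ZF=1 PC=5
Step 22: PC=5 exec 'JNZ 2'. After: A=0 B=0 C=0 D=0 ZF=1 PC=6
Step 23: PC=6 exec 'MOV D, 4'. After: A=0 B=0 C=0 D=4 ZF=1 PC=7
Step 24: PC=7 exec 'MOV C, 4'. After: A=0 B=0 C=4 D=4 ZF=1 PC=8
Step 25: PC=8 exec 'MOV C, 6'. After: A=0 B=0 C=6 D=4 ZF=1 PC=9
Step 26: PC=9 exec 'HALT'. After: A=0 B=0 C=6 D=4 ZF=1 PC=9 HALTED
Total instructions executed: 26

Answer: 26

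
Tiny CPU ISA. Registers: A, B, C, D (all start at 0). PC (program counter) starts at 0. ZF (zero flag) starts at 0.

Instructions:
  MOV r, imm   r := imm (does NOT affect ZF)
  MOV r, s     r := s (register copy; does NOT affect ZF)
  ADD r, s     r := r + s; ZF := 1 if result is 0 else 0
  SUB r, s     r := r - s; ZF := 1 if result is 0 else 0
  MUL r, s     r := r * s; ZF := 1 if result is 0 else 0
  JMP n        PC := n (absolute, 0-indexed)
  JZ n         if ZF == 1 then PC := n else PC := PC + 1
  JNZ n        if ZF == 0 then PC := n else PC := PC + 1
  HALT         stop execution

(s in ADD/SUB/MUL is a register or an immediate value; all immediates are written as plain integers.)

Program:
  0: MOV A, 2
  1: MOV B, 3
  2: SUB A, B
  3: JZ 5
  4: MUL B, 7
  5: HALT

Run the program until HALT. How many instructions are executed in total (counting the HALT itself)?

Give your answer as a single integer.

Step 1: PC=0 exec 'MOV A, 2'. After: A=2 B=0 C=0 D=0 ZF=0 PC=1
Step 2: PC=1 exec 'MOV B, 3'. After: A=2 B=3 C=0 D=0 ZF=0 PC=2
Step 3: PC=2 exec 'SUB A, B'. After: A=-1 B=3 C=0 D=0 ZF=0 PC=3
Step 4: PC=3 exec 'JZ 5'. After: A=-1 B=3 C=0 D=0 ZF=0 PC=4
Step 5: PC=4 exec 'MUL B, 7'. After: A=-1 B=21 C=0 D=0 ZF=0 PC=5
Step 6: PC=5 exec 'HALT'. After: A=-1 B=21 C=0 D=0 ZF=0 PC=5 HALTED
Total instructions executed: 6

Answer: 6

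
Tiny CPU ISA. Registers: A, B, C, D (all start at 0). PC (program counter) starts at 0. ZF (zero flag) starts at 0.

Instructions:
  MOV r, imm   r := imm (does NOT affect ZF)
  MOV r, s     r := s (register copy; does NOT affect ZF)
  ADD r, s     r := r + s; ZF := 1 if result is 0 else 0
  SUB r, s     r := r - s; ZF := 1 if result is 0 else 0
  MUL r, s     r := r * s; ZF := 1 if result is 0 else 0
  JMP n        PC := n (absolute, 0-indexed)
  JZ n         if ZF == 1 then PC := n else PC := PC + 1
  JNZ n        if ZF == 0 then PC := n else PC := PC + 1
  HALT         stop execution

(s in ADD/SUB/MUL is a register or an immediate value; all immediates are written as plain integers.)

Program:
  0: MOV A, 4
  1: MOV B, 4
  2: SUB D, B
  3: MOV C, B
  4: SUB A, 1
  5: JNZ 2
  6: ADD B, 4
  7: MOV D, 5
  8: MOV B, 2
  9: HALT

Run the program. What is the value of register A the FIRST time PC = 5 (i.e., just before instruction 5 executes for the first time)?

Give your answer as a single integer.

Step 1: PC=0 exec 'MOV A, 4'. After: A=4 B=0 C=0 D=0 ZF=0 PC=1
Step 2: PC=1 exec 'MOV B, 4'. After: A=4 B=4 C=0 D=0 ZF=0 PC=2
Step 3: PC=2 exec 'SUB D, B'. After: A=4 B=4 C=0 D=-4 ZF=0 PC=3
Step 4: PC=3 exec 'MOV C, B'. After: A=4 B=4 C=4 D=-4 ZF=0 PC=4
Step 5: PC=4 exec 'SUB A, 1'. After: A=3 B=4 C=4 D=-4 ZF=0 PC=5
First time PC=5: A=3

3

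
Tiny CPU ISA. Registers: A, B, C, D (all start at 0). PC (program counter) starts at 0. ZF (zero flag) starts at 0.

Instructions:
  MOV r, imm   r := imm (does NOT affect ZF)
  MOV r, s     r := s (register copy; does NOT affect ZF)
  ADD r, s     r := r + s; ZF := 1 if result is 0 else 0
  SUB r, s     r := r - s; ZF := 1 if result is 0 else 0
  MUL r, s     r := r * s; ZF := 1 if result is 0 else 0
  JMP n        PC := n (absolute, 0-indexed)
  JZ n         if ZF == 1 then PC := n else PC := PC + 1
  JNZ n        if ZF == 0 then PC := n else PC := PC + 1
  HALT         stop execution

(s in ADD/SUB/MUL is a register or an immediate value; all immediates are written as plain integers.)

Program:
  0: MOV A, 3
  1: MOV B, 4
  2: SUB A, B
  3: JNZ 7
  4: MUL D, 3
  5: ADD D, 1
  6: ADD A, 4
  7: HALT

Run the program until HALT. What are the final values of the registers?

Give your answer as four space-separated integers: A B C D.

Answer: -1 4 0 0

Derivation:
Step 1: PC=0 exec 'MOV A, 3'. After: A=3 B=0 C=0 D=0 ZF=0 PC=1
Step 2: PC=1 exec 'MOV B, 4'. After: A=3 B=4 C=0 D=0 ZF=0 PC=2
Step 3: PC=2 exec 'SUB A, B'. After: A=-1 B=4 C=0 D=0 ZF=0 PC=3
Step 4: PC=3 exec 'JNZ 7'. After: A=-1 B=4 C=0 D=0 ZF=0 PC=7
Step 5: PC=7 exec 'HALT'. After: A=-1 B=4 C=0 D=0 ZF=0 PC=7 HALTED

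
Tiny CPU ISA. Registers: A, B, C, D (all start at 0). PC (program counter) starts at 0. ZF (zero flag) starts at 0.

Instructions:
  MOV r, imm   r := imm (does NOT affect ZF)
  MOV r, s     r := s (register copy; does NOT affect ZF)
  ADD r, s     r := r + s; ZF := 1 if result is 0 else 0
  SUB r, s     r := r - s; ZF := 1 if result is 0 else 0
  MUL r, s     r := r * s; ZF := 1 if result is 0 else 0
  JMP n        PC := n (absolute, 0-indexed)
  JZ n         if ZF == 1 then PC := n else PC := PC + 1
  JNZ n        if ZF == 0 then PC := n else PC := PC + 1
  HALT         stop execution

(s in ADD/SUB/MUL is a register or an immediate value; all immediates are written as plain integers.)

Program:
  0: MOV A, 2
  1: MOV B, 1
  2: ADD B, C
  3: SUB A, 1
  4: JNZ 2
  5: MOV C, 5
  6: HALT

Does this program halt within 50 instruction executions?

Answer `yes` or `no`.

Step 1: PC=0 exec 'MOV A, 2'. After: A=2 B=0 C=0 D=0 ZF=0 PC=1
Step 2: PC=1 exec 'MOV B, 1'. After: A=2 B=1 C=0 D=0 ZF=0 PC=2
Step 3: PC=2 exec 'ADD B, C'. After: A=2 B=1 C=0 D=0 ZF=0 PC=3
Step 4: PC=3 exec 'SUB A, 1'. After: A=1 B=1 C=0 D=0 ZF=0 PC=4
Step 5: PC=4 exec 'JNZ 2'. After: A=1 B=1 C=0 D=0 ZF=0 PC=2
Step 6: PC=2 exec 'ADD B, C'. After: A=1 B=1 C=0 D=0 ZF=0 PC=3
Step 7: PC=3 exec 'SUB A, 1'. After: A=0 B=1 C=0 D=0 ZF=1 PC=4
Step 8: PC=4 exec 'JNZ 2'. After: A=0 B=1 C=0 D=0 ZF=1 PC=5
Step 9: PC=5 exec 'MOV C, 5'. After: A=0 B=1 C=5 D=0 ZF=1 PC=6
Step 10: PC=6 exec 'HALT'. After: A=0 B=1 C=5 D=0 ZF=1 PC=6 HALTED

Answer: yes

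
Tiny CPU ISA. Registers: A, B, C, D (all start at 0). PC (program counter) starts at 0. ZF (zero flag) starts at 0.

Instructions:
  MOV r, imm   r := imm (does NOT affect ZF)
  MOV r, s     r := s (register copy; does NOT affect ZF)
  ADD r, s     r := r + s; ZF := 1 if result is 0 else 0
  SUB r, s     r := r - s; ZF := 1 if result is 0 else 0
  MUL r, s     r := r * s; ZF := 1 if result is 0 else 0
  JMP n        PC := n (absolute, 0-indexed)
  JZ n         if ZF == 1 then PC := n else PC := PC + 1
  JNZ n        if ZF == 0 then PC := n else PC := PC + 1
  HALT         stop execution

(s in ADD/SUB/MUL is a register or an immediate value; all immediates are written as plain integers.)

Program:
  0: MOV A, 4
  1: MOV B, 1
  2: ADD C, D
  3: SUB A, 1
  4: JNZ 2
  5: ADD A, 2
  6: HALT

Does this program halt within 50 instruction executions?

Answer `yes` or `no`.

Answer: yes

Derivation:
Step 1: PC=0 exec 'MOV A, 4'. After: A=4 B=0 C=0 D=0 ZF=0 PC=1
Step 2: PC=1 exec 'MOV B, 1'. After: A=4 B=1 C=0 D=0 ZF=0 PC=2
Step 3: PC=2 exec 'ADD C, D'. After: A=4 B=1 C=0 D=0 ZF=1 PC=3
Step 4: PC=3 exec 'SUB A, 1'. After: A=3 B=1 C=0 D=0 ZF=0 PC=4
Step 5: PC=4 exec 'JNZ 2'. After: A=3 B=1 C=0 D=0 ZF=0 PC=2
Step 6: PC=2 exec 'ADD C, D'. After: A=3 B=1 C=0 D=0 ZF=1 PC=3
Step 7: PC=3 exec 'SUB A, 1'. After: A=2 B=1 C=0 D=0 ZF=0 PC=4
Step 8: PC=4 exec 'JNZ 2'. After: A=2 B=1 C=0 D=0 ZF=0 PC=2
Step 9: PC=2 exec 'ADD C, D'. After: A=2 B=1 C=0 D=0 ZF=1 PC=3
Step 10: PC=3 exec 'SUB A, 1'. After: A=1 B=1 C=0 D=0 ZF=0 PC=4
Step 11: PC=4 exec 'JNZ 2'. After: A=1 B=1 C=0 D=0 ZF=0 PC=2
Step 12: PC=2 exec 'ADD C, D'. After: A=1 B=1 C=0 D=0 ZF=1 PC=3
Step 13: PC=3 exec 'SUB A, 1'. After: A=0 B=1 C=0 D=0 ZF=1 PC=4
Step 14: PC=4 exec 'JNZ 2'. After: A=0 B=1 C=0 D=0 ZF=1 PC=5
Step 15: PC=5 exec 'ADD A, 2'. After: A=2 B=1 C=0 D=0 ZF=0 PC=6
Step 16: PC=6 exec 'HALT'. After: A=2 B=1 C=0 D=0 ZF=0 PC=6 HALTED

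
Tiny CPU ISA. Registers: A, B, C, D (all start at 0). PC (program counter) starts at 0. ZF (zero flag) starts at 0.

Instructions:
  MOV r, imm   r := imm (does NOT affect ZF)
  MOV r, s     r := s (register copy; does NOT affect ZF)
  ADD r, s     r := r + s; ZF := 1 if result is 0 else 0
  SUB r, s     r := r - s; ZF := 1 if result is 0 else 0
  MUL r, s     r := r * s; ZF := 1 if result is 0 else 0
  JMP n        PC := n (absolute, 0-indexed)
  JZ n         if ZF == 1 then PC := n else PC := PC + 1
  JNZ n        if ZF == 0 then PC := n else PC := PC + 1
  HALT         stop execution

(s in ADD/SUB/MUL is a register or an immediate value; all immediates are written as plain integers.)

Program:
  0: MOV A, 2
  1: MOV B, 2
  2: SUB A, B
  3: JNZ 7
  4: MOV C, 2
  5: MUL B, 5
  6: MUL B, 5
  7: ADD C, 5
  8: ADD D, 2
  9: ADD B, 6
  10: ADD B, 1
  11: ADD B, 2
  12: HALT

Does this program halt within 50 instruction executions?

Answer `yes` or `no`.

Step 1: PC=0 exec 'MOV A, 2'. After: A=2 B=0 C=0 D=0 ZF=0 PC=1
Step 2: PC=1 exec 'MOV B, 2'. After: A=2 B=2 C=0 D=0 ZF=0 PC=2
Step 3: PC=2 exec 'SUB A, B'. After: A=0 B=2 C=0 D=0 ZF=1 PC=3
Step 4: PC=3 exec 'JNZ 7'. After: A=0 B=2 C=0 D=0 ZF=1 PC=4
Step 5: PC=4 exec 'MOV C, 2'. After: A=0 B=2 C=2 D=0 ZF=1 PC=5
Step 6: PC=5 exec 'MUL B, 5'. After: A=0 B=10 C=2 D=0 ZF=0 PC=6
Step 7: PC=6 exec 'MUL B, 5'. After: A=0 B=50 C=2 D=0 ZF=0 PC=7
Step 8: PC=7 exec 'ADD C, 5'. After: A=0 B=50 C=7 D=0 ZF=0 PC=8
Step 9: PC=8 exec 'ADD D, 2'. After: A=0 B=50 C=7 D=2 ZF=0 PC=9
Step 10: PC=9 exec 'ADD B, 6'. After: A=0 B=56 C=7 D=2 ZF=0 PC=10
Step 11: PC=10 exec 'ADD B, 1'. After: A=0 B=57 C=7 D=2 ZF=0 PC=11
Step 12: PC=11 exec 'ADD B, 2'. After: A=0 B=59 C=7 D=2 ZF=0 PC=12
Step 13: PC=12 exec 'HALT'. After: A=0 B=59 C=7 D=2 ZF=0 PC=12 HALTED

Answer: yes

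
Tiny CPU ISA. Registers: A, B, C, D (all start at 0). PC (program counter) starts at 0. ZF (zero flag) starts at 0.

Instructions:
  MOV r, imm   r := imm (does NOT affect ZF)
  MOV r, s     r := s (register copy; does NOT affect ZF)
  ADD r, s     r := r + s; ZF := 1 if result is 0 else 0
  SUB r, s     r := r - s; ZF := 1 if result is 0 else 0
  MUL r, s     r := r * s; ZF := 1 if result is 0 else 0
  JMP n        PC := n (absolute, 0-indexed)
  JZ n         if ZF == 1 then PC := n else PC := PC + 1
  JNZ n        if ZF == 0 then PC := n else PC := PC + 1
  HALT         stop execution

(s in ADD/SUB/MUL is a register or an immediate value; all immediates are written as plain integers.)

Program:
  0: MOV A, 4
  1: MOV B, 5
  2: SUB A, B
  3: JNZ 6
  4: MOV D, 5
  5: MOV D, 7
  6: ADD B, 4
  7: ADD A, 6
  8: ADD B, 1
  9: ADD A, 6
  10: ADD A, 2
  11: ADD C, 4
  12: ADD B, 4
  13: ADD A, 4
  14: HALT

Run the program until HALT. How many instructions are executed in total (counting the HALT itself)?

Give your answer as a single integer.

Step 1: PC=0 exec 'MOV A, 4'. After: A=4 B=0 C=0 D=0 ZF=0 PC=1
Step 2: PC=1 exec 'MOV B, 5'. After: A=4 B=5 C=0 D=0 ZF=0 PC=2
Step 3: PC=2 exec 'SUB A, B'. After: A=-1 B=5 C=0 D=0 ZF=0 PC=3
Step 4: PC=3 exec 'JNZ 6'. After: A=-1 B=5 C=0 D=0 ZF=0 PC=6
Step 5: PC=6 exec 'ADD B, 4'. After: A=-1 B=9 C=0 D=0 ZF=0 PC=7
Step 6: PC=7 exec 'ADD A, 6'. After: A=5 B=9 C=0 D=0 ZF=0 PC=8
Step 7: PC=8 exec 'ADD B, 1'. After: A=5 B=10 C=0 D=0 ZF=0 PC=9
Step 8: PC=9 exec 'ADD A, 6'. After: A=11 B=10 C=0 D=0 ZF=0 PC=10
Step 9: PC=10 exec 'ADD A, 2'. After: A=13 B=10 C=0 D=0 ZF=0 PC=11
Step 10: PC=11 exec 'ADD C, 4'. After: A=13 B=10 C=4 D=0 ZF=0 PC=12
Step 11: PC=12 exec 'ADD B, 4'. After: A=13 B=14 C=4 D=0 ZF=0 PC=13
Step 12: PC=13 exec 'ADD A, 4'. After: A=17 B=14 C=4 D=0 ZF=0 PC=14
Step 13: PC=14 exec 'HALT'. After: A=17 B=14 C=4 D=0 ZF=0 PC=14 HALTED
Total instructions executed: 13

Answer: 13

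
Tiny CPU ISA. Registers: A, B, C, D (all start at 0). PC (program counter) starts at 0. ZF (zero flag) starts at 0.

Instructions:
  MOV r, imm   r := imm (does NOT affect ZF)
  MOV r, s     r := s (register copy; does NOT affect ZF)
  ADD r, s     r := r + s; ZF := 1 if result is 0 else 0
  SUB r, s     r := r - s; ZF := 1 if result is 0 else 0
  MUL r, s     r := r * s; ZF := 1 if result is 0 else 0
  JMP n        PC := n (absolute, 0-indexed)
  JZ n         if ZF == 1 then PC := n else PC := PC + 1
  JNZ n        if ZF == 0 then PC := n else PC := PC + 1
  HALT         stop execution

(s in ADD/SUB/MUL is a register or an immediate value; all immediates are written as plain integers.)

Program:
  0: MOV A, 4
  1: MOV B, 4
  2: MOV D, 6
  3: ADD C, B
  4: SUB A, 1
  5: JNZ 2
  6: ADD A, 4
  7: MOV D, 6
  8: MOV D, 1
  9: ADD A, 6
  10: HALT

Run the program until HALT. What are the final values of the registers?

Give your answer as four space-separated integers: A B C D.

Step 1: PC=0 exec 'MOV A, 4'. After: A=4 B=0 C=0 D=0 ZF=0 PC=1
Step 2: PC=1 exec 'MOV B, 4'. After: A=4 B=4 C=0 D=0 ZF=0 PC=2
Step 3: PC=2 exec 'MOV D, 6'. After: A=4 B=4 C=0 D=6 ZF=0 PC=3
Step 4: PC=3 exec 'ADD C, B'. After: A=4 B=4 C=4 D=6 ZF=0 PC=4
Step 5: PC=4 exec 'SUB A, 1'. After: A=3 B=4 C=4 D=6 ZF=0 PC=5
Step 6: PC=5 exec 'JNZ 2'. After: A=3 B=4 C=4 D=6 ZF=0 PC=2
Step 7: PC=2 exec 'MOV D, 6'. After: A=3 B=4 C=4 D=6 ZF=0 PC=3
Step 8: PC=3 exec 'ADD C, B'. After: A=3 B=4 C=8 D=6 ZF=0 PC=4
Step 9: PC=4 exec 'SUB A, 1'. After: A=2 B=4 C=8 D=6 ZF=0 PC=5
Step 10: PC=5 exec 'JNZ 2'. After: A=2 B=4 C=8 D=6 ZF=0 PC=2
Step 11: PC=2 exec 'MOV D, 6'. After: A=2 B=4 C=8 D=6 ZF=0 PC=3
Step 12: PC=3 exec 'ADD C, B'. After: A=2 B=4 C=12 D=6 ZF=0 PC=4
Step 13: PC=4 exec 'SUB A, 1'. After: A=1 B=4 C=12 D=6 ZF=0 PC=5
Step 14: PC=5 exec 'JNZ 2'. After: A=1 B=4 C=12 D=6 ZF=0 PC=2
Step 15: PC=2 exec 'MOV D, 6'. After: A=1 B=4 C=12 D=6 ZF=0 PC=3
Step 16: PC=3 exec 'ADD C, B'. After: A=1 B=4 C=16 D=6 ZF=0 PC=4
Step 17: PC=4 exec 'SUB A, 1'. After: A=0 B=4 C=16 D=6 ZF=1 PC=5
Step 18: PC=5 exec 'JNZ 2'. After: A=0 B=4 C=16 D=6 ZF=1 PC=6
Step 19: PC=6 exec 'ADD A, 4'. After: A=4 B=4 C=16 D=6 ZF=0 PC=7
Step 20: PC=7 exec 'MOV D, 6'. After: A=4 B=4 C=16 D=6 ZF=0 PC=8
Step 21: PC=8 exec 'MOV D, 1'. After: A=4 B=4 C=16 D=1 ZF=0 PC=9
Step 22: PC=9 exec 'ADD A, 6'. After: A=10 B=4 C=16 D=1 ZF=0 PC=10
Step 23: PC=10 exec 'HALT'. After: A=10 B=4 C=16 D=1 ZF=0 PC=10 HALTED

Answer: 10 4 16 1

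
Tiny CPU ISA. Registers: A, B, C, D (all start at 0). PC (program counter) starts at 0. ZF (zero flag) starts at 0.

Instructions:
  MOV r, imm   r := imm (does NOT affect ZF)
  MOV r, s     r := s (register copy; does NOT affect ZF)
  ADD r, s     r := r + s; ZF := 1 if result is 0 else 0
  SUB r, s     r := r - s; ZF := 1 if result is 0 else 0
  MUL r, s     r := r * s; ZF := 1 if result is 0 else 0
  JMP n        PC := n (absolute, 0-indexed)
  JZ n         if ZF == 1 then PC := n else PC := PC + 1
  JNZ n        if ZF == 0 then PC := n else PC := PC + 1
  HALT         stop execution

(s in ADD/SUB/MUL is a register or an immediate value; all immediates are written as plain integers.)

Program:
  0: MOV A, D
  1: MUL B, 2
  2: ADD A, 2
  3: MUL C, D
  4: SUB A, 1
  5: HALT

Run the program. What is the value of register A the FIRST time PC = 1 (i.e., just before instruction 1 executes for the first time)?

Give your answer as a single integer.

Step 1: PC=0 exec 'MOV A, D'. After: A=0 B=0 C=0 D=0 ZF=0 PC=1
First time PC=1: A=0

0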